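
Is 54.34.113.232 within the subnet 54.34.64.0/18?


Subnet network: 54.34.64.0
Test IP AND mask: 54.34.64.0
Yes, 54.34.113.232 is in 54.34.64.0/18


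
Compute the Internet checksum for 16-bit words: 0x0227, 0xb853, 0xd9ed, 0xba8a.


Sum all words (with carry folding):
+ 0x0227 = 0x0227
+ 0xb853 = 0xba7a
+ 0xd9ed = 0x9468
+ 0xba8a = 0x4ef3
One's complement: ~0x4ef3
Checksum = 0xb10c


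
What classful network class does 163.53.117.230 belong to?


First octet: 163
Binary: 10100011
10xxxxxx -> Class B (128-191)
Class B, default mask 255.255.0.0 (/16)


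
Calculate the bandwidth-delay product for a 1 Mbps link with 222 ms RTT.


BDP = bandwidth * RTT
= 1 Mbps * 222 ms
= 1 * 1e6 * 222 / 1000 bits
= 222000 bits
= 27750 bytes
= 27.0996 KB
BDP = 222000 bits (27750 bytes)


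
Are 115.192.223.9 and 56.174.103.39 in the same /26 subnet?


Mask: 255.255.255.192
115.192.223.9 AND mask = 115.192.223.0
56.174.103.39 AND mask = 56.174.103.0
No, different subnets (115.192.223.0 vs 56.174.103.0)


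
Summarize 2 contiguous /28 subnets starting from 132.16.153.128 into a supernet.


Original prefix: /28
Number of subnets: 2 = 2^1
New prefix = 28 - 1 = 27
Supernet: 132.16.153.128/27


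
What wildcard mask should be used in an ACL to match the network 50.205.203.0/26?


Subnet mask: 255.255.255.192
Wildcard = 255.255.255.255 - subnet mask
255 - 255 = 0
255 - 255 = 0
255 - 255 = 0
255 - 192 = 63
Wildcard: 0.0.0.63


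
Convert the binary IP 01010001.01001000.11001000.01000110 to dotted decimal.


01010001 = 81
01001000 = 72
11001000 = 200
01000110 = 70
IP: 81.72.200.70


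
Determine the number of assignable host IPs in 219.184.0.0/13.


Host bits = 32 - 13 = 19
Total addresses = 2^19 = 524288
Usable = total - 2 (network and broadcast)
Usable hosts: 524286


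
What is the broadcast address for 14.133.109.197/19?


Network: 14.133.96.0/19
Host bits = 13
Set all host bits to 1:
Broadcast: 14.133.127.255


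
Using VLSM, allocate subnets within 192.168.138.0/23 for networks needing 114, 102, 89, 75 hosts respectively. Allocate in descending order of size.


114 hosts -> /25 (126 usable): 192.168.138.0/25
102 hosts -> /25 (126 usable): 192.168.138.128/25
89 hosts -> /25 (126 usable): 192.168.139.0/25
75 hosts -> /25 (126 usable): 192.168.139.128/25
Allocation: 192.168.138.0/25 (114 hosts, 126 usable); 192.168.138.128/25 (102 hosts, 126 usable); 192.168.139.0/25 (89 hosts, 126 usable); 192.168.139.128/25 (75 hosts, 126 usable)


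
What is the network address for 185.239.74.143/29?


IP:   10111001.11101111.01001010.10001111
Mask: 11111111.11111111.11111111.11111000
AND operation:
Net:  10111001.11101111.01001010.10001000
Network: 185.239.74.136/29


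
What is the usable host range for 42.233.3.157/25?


Network: 42.233.3.128
Broadcast: 42.233.3.255
First usable = network + 1
Last usable = broadcast - 1
Range: 42.233.3.129 to 42.233.3.254


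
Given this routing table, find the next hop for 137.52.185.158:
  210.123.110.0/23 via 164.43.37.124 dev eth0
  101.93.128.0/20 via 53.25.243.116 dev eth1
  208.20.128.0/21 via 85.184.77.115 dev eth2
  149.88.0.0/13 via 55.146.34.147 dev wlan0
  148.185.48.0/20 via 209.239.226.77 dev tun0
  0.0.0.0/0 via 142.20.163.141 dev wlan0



Longest prefix match for 137.52.185.158:
  /23 210.123.110.0: no
  /20 101.93.128.0: no
  /21 208.20.128.0: no
  /13 149.88.0.0: no
  /20 148.185.48.0: no
  /0 0.0.0.0: MATCH
Selected: next-hop 142.20.163.141 via wlan0 (matched /0)


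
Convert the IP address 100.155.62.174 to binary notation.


100 = 01100100
155 = 10011011
62 = 00111110
174 = 10101110
Binary: 01100100.10011011.00111110.10101110


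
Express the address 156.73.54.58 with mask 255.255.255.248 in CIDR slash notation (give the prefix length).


Binary: 11111111.11111111.11111111.11111000
Count leading 1s
Prefix: /29


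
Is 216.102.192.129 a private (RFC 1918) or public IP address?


RFC 1918 private ranges:
  10.0.0.0/8 (10.0.0.0 - 10.255.255.255)
  172.16.0.0/12 (172.16.0.0 - 172.31.255.255)
  192.168.0.0/16 (192.168.0.0 - 192.168.255.255)
Public (not in any RFC 1918 range)


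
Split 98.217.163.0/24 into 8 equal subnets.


New prefix = 24 + 3 = 27
Each subnet has 32 addresses
  98.217.163.0/27
  98.217.163.32/27
  98.217.163.64/27
  98.217.163.96/27
  98.217.163.128/27
  98.217.163.160/27
  98.217.163.192/27
  98.217.163.224/27
Subnets: 98.217.163.0/27, 98.217.163.32/27, 98.217.163.64/27, 98.217.163.96/27, 98.217.163.128/27, 98.217.163.160/27, 98.217.163.192/27, 98.217.163.224/27


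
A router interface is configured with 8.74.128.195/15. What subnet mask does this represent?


/15 means 15 network bits, 17 host bits
Binary: 11111111111111100000000000000000
Mask: 255.254.0.0


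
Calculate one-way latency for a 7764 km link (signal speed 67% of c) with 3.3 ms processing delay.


Speed = 0.67 * 3e5 km/s = 201000 km/s
Propagation delay = 7764 / 201000 = 0.0386 s = 38.6269 ms
Processing delay = 3.3 ms
Total one-way latency = 41.9269 ms


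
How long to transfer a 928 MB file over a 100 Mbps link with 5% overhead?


Effective throughput = 100 * (1 - 5/100) = 95 Mbps
File size in Mb = 928 * 8 = 7424 Mb
Time = 7424 / 95
Time = 78.1474 seconds


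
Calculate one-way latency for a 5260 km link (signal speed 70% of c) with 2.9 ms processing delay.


Speed = 0.7 * 3e5 km/s = 210000 km/s
Propagation delay = 5260 / 210000 = 0.025 s = 25.0476 ms
Processing delay = 2.9 ms
Total one-way latency = 27.9476 ms


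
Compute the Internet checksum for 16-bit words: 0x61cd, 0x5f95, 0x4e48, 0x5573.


Sum all words (with carry folding):
+ 0x61cd = 0x61cd
+ 0x5f95 = 0xc162
+ 0x4e48 = 0x0fab
+ 0x5573 = 0x651e
One's complement: ~0x651e
Checksum = 0x9ae1


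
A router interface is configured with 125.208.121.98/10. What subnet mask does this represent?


/10 means 10 network bits, 22 host bits
Binary: 11111111110000000000000000000000
Mask: 255.192.0.0


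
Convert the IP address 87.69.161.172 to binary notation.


87 = 01010111
69 = 01000101
161 = 10100001
172 = 10101100
Binary: 01010111.01000101.10100001.10101100


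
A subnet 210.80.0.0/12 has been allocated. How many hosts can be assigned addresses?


Host bits = 32 - 12 = 20
Total addresses = 2^20 = 1048576
Usable = total - 2 (network and broadcast)
Usable hosts: 1048574


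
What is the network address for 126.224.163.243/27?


IP:   01111110.11100000.10100011.11110011
Mask: 11111111.11111111.11111111.11100000
AND operation:
Net:  01111110.11100000.10100011.11100000
Network: 126.224.163.224/27


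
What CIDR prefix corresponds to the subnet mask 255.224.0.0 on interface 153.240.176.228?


Binary: 11111111.11100000.00000000.00000000
Count leading 1s
Prefix: /11


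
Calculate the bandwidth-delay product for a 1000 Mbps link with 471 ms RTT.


BDP = bandwidth * RTT
= 1000 Mbps * 471 ms
= 1000 * 1e6 * 471 / 1000 bits
= 471000000 bits
= 58875000 bytes
= 57495.1172 KB
BDP = 471000000 bits (58875000 bytes)


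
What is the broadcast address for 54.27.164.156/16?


Network: 54.27.0.0/16
Host bits = 16
Set all host bits to 1:
Broadcast: 54.27.255.255


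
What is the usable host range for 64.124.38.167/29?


Network: 64.124.38.160
Broadcast: 64.124.38.167
First usable = network + 1
Last usable = broadcast - 1
Range: 64.124.38.161 to 64.124.38.166


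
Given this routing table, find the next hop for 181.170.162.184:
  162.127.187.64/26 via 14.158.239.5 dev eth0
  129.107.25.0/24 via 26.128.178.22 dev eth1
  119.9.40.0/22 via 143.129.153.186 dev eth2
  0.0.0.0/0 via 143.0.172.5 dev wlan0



Longest prefix match for 181.170.162.184:
  /26 162.127.187.64: no
  /24 129.107.25.0: no
  /22 119.9.40.0: no
  /0 0.0.0.0: MATCH
Selected: next-hop 143.0.172.5 via wlan0 (matched /0)


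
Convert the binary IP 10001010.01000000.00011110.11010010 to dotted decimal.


10001010 = 138
01000000 = 64
00011110 = 30
11010010 = 210
IP: 138.64.30.210


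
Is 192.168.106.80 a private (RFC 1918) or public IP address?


RFC 1918 private ranges:
  10.0.0.0/8 (10.0.0.0 - 10.255.255.255)
  172.16.0.0/12 (172.16.0.0 - 172.31.255.255)
  192.168.0.0/16 (192.168.0.0 - 192.168.255.255)
Private (in 192.168.0.0/16)


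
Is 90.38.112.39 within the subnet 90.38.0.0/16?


Subnet network: 90.38.0.0
Test IP AND mask: 90.38.0.0
Yes, 90.38.112.39 is in 90.38.0.0/16


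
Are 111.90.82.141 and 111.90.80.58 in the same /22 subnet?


Mask: 255.255.252.0
111.90.82.141 AND mask = 111.90.80.0
111.90.80.58 AND mask = 111.90.80.0
Yes, same subnet (111.90.80.0)


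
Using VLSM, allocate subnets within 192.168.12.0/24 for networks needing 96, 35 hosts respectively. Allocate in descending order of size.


96 hosts -> /25 (126 usable): 192.168.12.0/25
35 hosts -> /26 (62 usable): 192.168.12.128/26
Allocation: 192.168.12.0/25 (96 hosts, 126 usable); 192.168.12.128/26 (35 hosts, 62 usable)


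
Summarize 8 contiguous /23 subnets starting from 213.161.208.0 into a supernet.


Original prefix: /23
Number of subnets: 8 = 2^3
New prefix = 23 - 3 = 20
Supernet: 213.161.208.0/20


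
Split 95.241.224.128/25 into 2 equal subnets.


New prefix = 25 + 1 = 26
Each subnet has 64 addresses
  95.241.224.128/26
  95.241.224.192/26
Subnets: 95.241.224.128/26, 95.241.224.192/26


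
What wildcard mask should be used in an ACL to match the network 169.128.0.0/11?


Subnet mask: 255.224.0.0
Wildcard = 255.255.255.255 - subnet mask
255 - 255 = 0
255 - 224 = 31
255 - 0 = 255
255 - 0 = 255
Wildcard: 0.31.255.255


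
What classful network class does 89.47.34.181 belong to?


First octet: 89
Binary: 01011001
0xxxxxxx -> Class A (1-126)
Class A, default mask 255.0.0.0 (/8)


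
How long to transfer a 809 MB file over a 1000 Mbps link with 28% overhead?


Effective throughput = 1000 * (1 - 28/100) = 720 Mbps
File size in Mb = 809 * 8 = 6472 Mb
Time = 6472 / 720
Time = 8.9889 seconds


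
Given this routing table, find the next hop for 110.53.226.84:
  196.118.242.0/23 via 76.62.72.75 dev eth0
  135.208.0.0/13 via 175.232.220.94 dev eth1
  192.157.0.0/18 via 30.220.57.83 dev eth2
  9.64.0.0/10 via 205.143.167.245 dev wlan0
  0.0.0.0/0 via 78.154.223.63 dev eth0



Longest prefix match for 110.53.226.84:
  /23 196.118.242.0: no
  /13 135.208.0.0: no
  /18 192.157.0.0: no
  /10 9.64.0.0: no
  /0 0.0.0.0: MATCH
Selected: next-hop 78.154.223.63 via eth0 (matched /0)


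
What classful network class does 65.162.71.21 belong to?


First octet: 65
Binary: 01000001
0xxxxxxx -> Class A (1-126)
Class A, default mask 255.0.0.0 (/8)


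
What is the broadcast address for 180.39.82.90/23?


Network: 180.39.82.0/23
Host bits = 9
Set all host bits to 1:
Broadcast: 180.39.83.255


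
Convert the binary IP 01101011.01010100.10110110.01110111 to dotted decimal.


01101011 = 107
01010100 = 84
10110110 = 182
01110111 = 119
IP: 107.84.182.119


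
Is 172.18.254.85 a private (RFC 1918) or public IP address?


RFC 1918 private ranges:
  10.0.0.0/8 (10.0.0.0 - 10.255.255.255)
  172.16.0.0/12 (172.16.0.0 - 172.31.255.255)
  192.168.0.0/16 (192.168.0.0 - 192.168.255.255)
Private (in 172.16.0.0/12)


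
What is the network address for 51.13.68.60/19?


IP:   00110011.00001101.01000100.00111100
Mask: 11111111.11111111.11100000.00000000
AND operation:
Net:  00110011.00001101.01000000.00000000
Network: 51.13.64.0/19


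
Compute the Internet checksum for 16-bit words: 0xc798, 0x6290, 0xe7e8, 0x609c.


Sum all words (with carry folding):
+ 0xc798 = 0xc798
+ 0x6290 = 0x2a29
+ 0xe7e8 = 0x1212
+ 0x609c = 0x72ae
One's complement: ~0x72ae
Checksum = 0x8d51


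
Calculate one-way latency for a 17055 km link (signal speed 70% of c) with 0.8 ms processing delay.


Speed = 0.7 * 3e5 km/s = 210000 km/s
Propagation delay = 17055 / 210000 = 0.0812 s = 81.2143 ms
Processing delay = 0.8 ms
Total one-way latency = 82.0143 ms


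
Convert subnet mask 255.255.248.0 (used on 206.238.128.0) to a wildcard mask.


Subnet mask: 255.255.248.0
Wildcard = 255.255.255.255 - subnet mask
255 - 255 = 0
255 - 255 = 0
255 - 248 = 7
255 - 0 = 255
Wildcard: 0.0.7.255


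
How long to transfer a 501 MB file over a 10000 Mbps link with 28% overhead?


Effective throughput = 10000 * (1 - 28/100) = 7200 Mbps
File size in Mb = 501 * 8 = 4008 Mb
Time = 4008 / 7200
Time = 0.5567 seconds


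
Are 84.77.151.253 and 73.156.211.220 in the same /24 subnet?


Mask: 255.255.255.0
84.77.151.253 AND mask = 84.77.151.0
73.156.211.220 AND mask = 73.156.211.0
No, different subnets (84.77.151.0 vs 73.156.211.0)


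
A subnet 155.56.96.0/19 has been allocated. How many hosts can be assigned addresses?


Host bits = 32 - 19 = 13
Total addresses = 2^13 = 8192
Usable = total - 2 (network and broadcast)
Usable hosts: 8190


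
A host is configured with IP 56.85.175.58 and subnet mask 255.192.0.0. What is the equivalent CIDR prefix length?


Binary: 11111111.11000000.00000000.00000000
Count leading 1s
Prefix: /10


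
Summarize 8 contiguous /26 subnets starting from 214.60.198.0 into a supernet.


Original prefix: /26
Number of subnets: 8 = 2^3
New prefix = 26 - 3 = 23
Supernet: 214.60.198.0/23


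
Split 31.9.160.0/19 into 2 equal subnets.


New prefix = 19 + 1 = 20
Each subnet has 4096 addresses
  31.9.160.0/20
  31.9.176.0/20
Subnets: 31.9.160.0/20, 31.9.176.0/20


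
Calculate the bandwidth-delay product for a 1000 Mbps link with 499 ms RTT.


BDP = bandwidth * RTT
= 1000 Mbps * 499 ms
= 1000 * 1e6 * 499 / 1000 bits
= 499000000 bits
= 62375000 bytes
= 60913.0859 KB
BDP = 499000000 bits (62375000 bytes)


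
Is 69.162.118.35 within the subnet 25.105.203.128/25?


Subnet network: 25.105.203.128
Test IP AND mask: 69.162.118.0
No, 69.162.118.35 is not in 25.105.203.128/25


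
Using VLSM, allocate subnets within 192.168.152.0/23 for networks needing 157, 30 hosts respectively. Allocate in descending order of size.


157 hosts -> /24 (254 usable): 192.168.152.0/24
30 hosts -> /27 (30 usable): 192.168.153.0/27
Allocation: 192.168.152.0/24 (157 hosts, 254 usable); 192.168.153.0/27 (30 hosts, 30 usable)


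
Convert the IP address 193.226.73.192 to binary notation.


193 = 11000001
226 = 11100010
73 = 01001001
192 = 11000000
Binary: 11000001.11100010.01001001.11000000


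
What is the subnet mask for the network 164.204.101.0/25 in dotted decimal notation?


/25 means 25 network bits, 7 host bits
Binary: 11111111111111111111111110000000
Mask: 255.255.255.128


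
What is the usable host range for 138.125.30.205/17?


Network: 138.125.0.0
Broadcast: 138.125.127.255
First usable = network + 1
Last usable = broadcast - 1
Range: 138.125.0.1 to 138.125.127.254


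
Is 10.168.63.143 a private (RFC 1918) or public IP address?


RFC 1918 private ranges:
  10.0.0.0/8 (10.0.0.0 - 10.255.255.255)
  172.16.0.0/12 (172.16.0.0 - 172.31.255.255)
  192.168.0.0/16 (192.168.0.0 - 192.168.255.255)
Private (in 10.0.0.0/8)


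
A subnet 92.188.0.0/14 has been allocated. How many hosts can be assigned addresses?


Host bits = 32 - 14 = 18
Total addresses = 2^18 = 262144
Usable = total - 2 (network and broadcast)
Usable hosts: 262142


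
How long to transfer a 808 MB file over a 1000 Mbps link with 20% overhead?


Effective throughput = 1000 * (1 - 20/100) = 800 Mbps
File size in Mb = 808 * 8 = 6464 Mb
Time = 6464 / 800
Time = 8.08 seconds


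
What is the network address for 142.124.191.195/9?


IP:   10001110.01111100.10111111.11000011
Mask: 11111111.10000000.00000000.00000000
AND operation:
Net:  10001110.00000000.00000000.00000000
Network: 142.0.0.0/9


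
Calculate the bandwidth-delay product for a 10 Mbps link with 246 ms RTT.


BDP = bandwidth * RTT
= 10 Mbps * 246 ms
= 10 * 1e6 * 246 / 1000 bits
= 2460000 bits
= 307500 bytes
= 300.293 KB
BDP = 2460000 bits (307500 bytes)


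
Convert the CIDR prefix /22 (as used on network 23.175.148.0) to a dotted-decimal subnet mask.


/22 means 22 network bits, 10 host bits
Binary: 11111111111111111111110000000000
Mask: 255.255.252.0


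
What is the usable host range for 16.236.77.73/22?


Network: 16.236.76.0
Broadcast: 16.236.79.255
First usable = network + 1
Last usable = broadcast - 1
Range: 16.236.76.1 to 16.236.79.254


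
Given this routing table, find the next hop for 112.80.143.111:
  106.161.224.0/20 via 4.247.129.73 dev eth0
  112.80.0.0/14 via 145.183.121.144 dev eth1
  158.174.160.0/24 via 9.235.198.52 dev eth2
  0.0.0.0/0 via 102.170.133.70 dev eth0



Longest prefix match for 112.80.143.111:
  /20 106.161.224.0: no
  /14 112.80.0.0: MATCH
  /24 158.174.160.0: no
  /0 0.0.0.0: MATCH
Selected: next-hop 145.183.121.144 via eth1 (matched /14)


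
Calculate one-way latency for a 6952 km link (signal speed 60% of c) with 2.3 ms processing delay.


Speed = 0.6 * 3e5 km/s = 180000 km/s
Propagation delay = 6952 / 180000 = 0.0386 s = 38.6222 ms
Processing delay = 2.3 ms
Total one-way latency = 40.9222 ms


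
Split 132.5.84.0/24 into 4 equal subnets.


New prefix = 24 + 2 = 26
Each subnet has 64 addresses
  132.5.84.0/26
  132.5.84.64/26
  132.5.84.128/26
  132.5.84.192/26
Subnets: 132.5.84.0/26, 132.5.84.64/26, 132.5.84.128/26, 132.5.84.192/26


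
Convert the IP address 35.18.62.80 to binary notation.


35 = 00100011
18 = 00010010
62 = 00111110
80 = 01010000
Binary: 00100011.00010010.00111110.01010000


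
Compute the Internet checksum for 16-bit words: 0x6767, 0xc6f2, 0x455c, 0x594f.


Sum all words (with carry folding):
+ 0x6767 = 0x6767
+ 0xc6f2 = 0x2e5a
+ 0x455c = 0x73b6
+ 0x594f = 0xcd05
One's complement: ~0xcd05
Checksum = 0x32fa


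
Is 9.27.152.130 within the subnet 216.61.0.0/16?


Subnet network: 216.61.0.0
Test IP AND mask: 9.27.0.0
No, 9.27.152.130 is not in 216.61.0.0/16


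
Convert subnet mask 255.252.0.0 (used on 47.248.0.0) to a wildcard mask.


Subnet mask: 255.252.0.0
Wildcard = 255.255.255.255 - subnet mask
255 - 255 = 0
255 - 252 = 3
255 - 0 = 255
255 - 0 = 255
Wildcard: 0.3.255.255


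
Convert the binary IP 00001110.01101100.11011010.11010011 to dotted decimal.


00001110 = 14
01101100 = 108
11011010 = 218
11010011 = 211
IP: 14.108.218.211


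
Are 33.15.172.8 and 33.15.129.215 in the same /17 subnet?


Mask: 255.255.128.0
33.15.172.8 AND mask = 33.15.128.0
33.15.129.215 AND mask = 33.15.128.0
Yes, same subnet (33.15.128.0)


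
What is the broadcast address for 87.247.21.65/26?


Network: 87.247.21.64/26
Host bits = 6
Set all host bits to 1:
Broadcast: 87.247.21.127


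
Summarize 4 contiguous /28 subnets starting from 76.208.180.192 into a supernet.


Original prefix: /28
Number of subnets: 4 = 2^2
New prefix = 28 - 2 = 26
Supernet: 76.208.180.192/26


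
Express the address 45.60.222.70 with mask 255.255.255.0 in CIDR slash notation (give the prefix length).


Binary: 11111111.11111111.11111111.00000000
Count leading 1s
Prefix: /24


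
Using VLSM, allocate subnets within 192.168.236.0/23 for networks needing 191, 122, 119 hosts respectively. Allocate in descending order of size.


191 hosts -> /24 (254 usable): 192.168.236.0/24
122 hosts -> /25 (126 usable): 192.168.237.0/25
119 hosts -> /25 (126 usable): 192.168.237.128/25
Allocation: 192.168.236.0/24 (191 hosts, 254 usable); 192.168.237.0/25 (122 hosts, 126 usable); 192.168.237.128/25 (119 hosts, 126 usable)


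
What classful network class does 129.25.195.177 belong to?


First octet: 129
Binary: 10000001
10xxxxxx -> Class B (128-191)
Class B, default mask 255.255.0.0 (/16)


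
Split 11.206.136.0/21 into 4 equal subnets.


New prefix = 21 + 2 = 23
Each subnet has 512 addresses
  11.206.136.0/23
  11.206.138.0/23
  11.206.140.0/23
  11.206.142.0/23
Subnets: 11.206.136.0/23, 11.206.138.0/23, 11.206.140.0/23, 11.206.142.0/23


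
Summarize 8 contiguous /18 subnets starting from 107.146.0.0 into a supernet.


Original prefix: /18
Number of subnets: 8 = 2^3
New prefix = 18 - 3 = 15
Supernet: 107.146.0.0/15


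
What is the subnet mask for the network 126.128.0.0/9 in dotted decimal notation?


/9 means 9 network bits, 23 host bits
Binary: 11111111100000000000000000000000
Mask: 255.128.0.0


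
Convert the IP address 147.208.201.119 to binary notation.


147 = 10010011
208 = 11010000
201 = 11001001
119 = 01110111
Binary: 10010011.11010000.11001001.01110111


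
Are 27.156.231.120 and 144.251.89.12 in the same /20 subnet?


Mask: 255.255.240.0
27.156.231.120 AND mask = 27.156.224.0
144.251.89.12 AND mask = 144.251.80.0
No, different subnets (27.156.224.0 vs 144.251.80.0)


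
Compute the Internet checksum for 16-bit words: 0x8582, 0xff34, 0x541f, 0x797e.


Sum all words (with carry folding):
+ 0x8582 = 0x8582
+ 0xff34 = 0x84b7
+ 0x541f = 0xd8d6
+ 0x797e = 0x5255
One's complement: ~0x5255
Checksum = 0xadaa


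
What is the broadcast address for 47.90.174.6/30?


Network: 47.90.174.4/30
Host bits = 2
Set all host bits to 1:
Broadcast: 47.90.174.7


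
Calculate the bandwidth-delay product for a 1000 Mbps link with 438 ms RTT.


BDP = bandwidth * RTT
= 1000 Mbps * 438 ms
= 1000 * 1e6 * 438 / 1000 bits
= 438000000 bits
= 54750000 bytes
= 53466.7969 KB
BDP = 438000000 bits (54750000 bytes)


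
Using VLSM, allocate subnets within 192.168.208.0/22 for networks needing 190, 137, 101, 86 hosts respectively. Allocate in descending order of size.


190 hosts -> /24 (254 usable): 192.168.208.0/24
137 hosts -> /24 (254 usable): 192.168.209.0/24
101 hosts -> /25 (126 usable): 192.168.210.0/25
86 hosts -> /25 (126 usable): 192.168.210.128/25
Allocation: 192.168.208.0/24 (190 hosts, 254 usable); 192.168.209.0/24 (137 hosts, 254 usable); 192.168.210.0/25 (101 hosts, 126 usable); 192.168.210.128/25 (86 hosts, 126 usable)


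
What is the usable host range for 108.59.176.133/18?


Network: 108.59.128.0
Broadcast: 108.59.191.255
First usable = network + 1
Last usable = broadcast - 1
Range: 108.59.128.1 to 108.59.191.254


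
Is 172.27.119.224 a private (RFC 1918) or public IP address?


RFC 1918 private ranges:
  10.0.0.0/8 (10.0.0.0 - 10.255.255.255)
  172.16.0.0/12 (172.16.0.0 - 172.31.255.255)
  192.168.0.0/16 (192.168.0.0 - 192.168.255.255)
Private (in 172.16.0.0/12)


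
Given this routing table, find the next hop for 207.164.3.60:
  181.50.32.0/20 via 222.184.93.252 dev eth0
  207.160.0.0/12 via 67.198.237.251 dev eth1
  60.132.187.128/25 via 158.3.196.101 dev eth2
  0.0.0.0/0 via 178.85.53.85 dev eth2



Longest prefix match for 207.164.3.60:
  /20 181.50.32.0: no
  /12 207.160.0.0: MATCH
  /25 60.132.187.128: no
  /0 0.0.0.0: MATCH
Selected: next-hop 67.198.237.251 via eth1 (matched /12)


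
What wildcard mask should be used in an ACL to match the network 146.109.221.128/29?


Subnet mask: 255.255.255.248
Wildcard = 255.255.255.255 - subnet mask
255 - 255 = 0
255 - 255 = 0
255 - 255 = 0
255 - 248 = 7
Wildcard: 0.0.0.7


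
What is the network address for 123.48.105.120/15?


IP:   01111011.00110000.01101001.01111000
Mask: 11111111.11111110.00000000.00000000
AND operation:
Net:  01111011.00110000.00000000.00000000
Network: 123.48.0.0/15


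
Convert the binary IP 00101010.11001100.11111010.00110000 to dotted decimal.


00101010 = 42
11001100 = 204
11111010 = 250
00110000 = 48
IP: 42.204.250.48


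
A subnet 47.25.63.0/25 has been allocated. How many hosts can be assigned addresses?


Host bits = 32 - 25 = 7
Total addresses = 2^7 = 128
Usable = total - 2 (network and broadcast)
Usable hosts: 126


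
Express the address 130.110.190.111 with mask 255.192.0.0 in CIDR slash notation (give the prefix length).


Binary: 11111111.11000000.00000000.00000000
Count leading 1s
Prefix: /10


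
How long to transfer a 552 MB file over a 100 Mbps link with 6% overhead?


Effective throughput = 100 * (1 - 6/100) = 94 Mbps
File size in Mb = 552 * 8 = 4416 Mb
Time = 4416 / 94
Time = 46.9787 seconds


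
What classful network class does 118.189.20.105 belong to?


First octet: 118
Binary: 01110110
0xxxxxxx -> Class A (1-126)
Class A, default mask 255.0.0.0 (/8)


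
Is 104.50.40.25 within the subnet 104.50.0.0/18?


Subnet network: 104.50.0.0
Test IP AND mask: 104.50.0.0
Yes, 104.50.40.25 is in 104.50.0.0/18


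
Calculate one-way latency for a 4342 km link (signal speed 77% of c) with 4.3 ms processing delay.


Speed = 0.77 * 3e5 km/s = 231000 km/s
Propagation delay = 4342 / 231000 = 0.0188 s = 18.7965 ms
Processing delay = 4.3 ms
Total one-way latency = 23.0965 ms


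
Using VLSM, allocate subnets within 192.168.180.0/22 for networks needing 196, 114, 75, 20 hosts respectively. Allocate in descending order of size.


196 hosts -> /24 (254 usable): 192.168.180.0/24
114 hosts -> /25 (126 usable): 192.168.181.0/25
75 hosts -> /25 (126 usable): 192.168.181.128/25
20 hosts -> /27 (30 usable): 192.168.182.0/27
Allocation: 192.168.180.0/24 (196 hosts, 254 usable); 192.168.181.0/25 (114 hosts, 126 usable); 192.168.181.128/25 (75 hosts, 126 usable); 192.168.182.0/27 (20 hosts, 30 usable)


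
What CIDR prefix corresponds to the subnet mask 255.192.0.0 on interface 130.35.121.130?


Binary: 11111111.11000000.00000000.00000000
Count leading 1s
Prefix: /10


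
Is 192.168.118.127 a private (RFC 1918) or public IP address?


RFC 1918 private ranges:
  10.0.0.0/8 (10.0.0.0 - 10.255.255.255)
  172.16.0.0/12 (172.16.0.0 - 172.31.255.255)
  192.168.0.0/16 (192.168.0.0 - 192.168.255.255)
Private (in 192.168.0.0/16)


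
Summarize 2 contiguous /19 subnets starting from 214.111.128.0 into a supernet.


Original prefix: /19
Number of subnets: 2 = 2^1
New prefix = 19 - 1 = 18
Supernet: 214.111.128.0/18


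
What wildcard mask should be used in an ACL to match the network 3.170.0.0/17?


Subnet mask: 255.255.128.0
Wildcard = 255.255.255.255 - subnet mask
255 - 255 = 0
255 - 255 = 0
255 - 128 = 127
255 - 0 = 255
Wildcard: 0.0.127.255


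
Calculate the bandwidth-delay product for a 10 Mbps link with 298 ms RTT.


BDP = bandwidth * RTT
= 10 Mbps * 298 ms
= 10 * 1e6 * 298 / 1000 bits
= 2980000 bits
= 372500 bytes
= 363.7695 KB
BDP = 2980000 bits (372500 bytes)


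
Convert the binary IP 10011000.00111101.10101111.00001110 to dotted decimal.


10011000 = 152
00111101 = 61
10101111 = 175
00001110 = 14
IP: 152.61.175.14


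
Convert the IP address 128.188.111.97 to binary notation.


128 = 10000000
188 = 10111100
111 = 01101111
97 = 01100001
Binary: 10000000.10111100.01101111.01100001


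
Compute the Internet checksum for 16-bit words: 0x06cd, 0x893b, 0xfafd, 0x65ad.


Sum all words (with carry folding):
+ 0x06cd = 0x06cd
+ 0x893b = 0x9008
+ 0xfafd = 0x8b06
+ 0x65ad = 0xf0b3
One's complement: ~0xf0b3
Checksum = 0x0f4c


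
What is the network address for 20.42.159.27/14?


IP:   00010100.00101010.10011111.00011011
Mask: 11111111.11111100.00000000.00000000
AND operation:
Net:  00010100.00101000.00000000.00000000
Network: 20.40.0.0/14


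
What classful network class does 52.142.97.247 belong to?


First octet: 52
Binary: 00110100
0xxxxxxx -> Class A (1-126)
Class A, default mask 255.0.0.0 (/8)


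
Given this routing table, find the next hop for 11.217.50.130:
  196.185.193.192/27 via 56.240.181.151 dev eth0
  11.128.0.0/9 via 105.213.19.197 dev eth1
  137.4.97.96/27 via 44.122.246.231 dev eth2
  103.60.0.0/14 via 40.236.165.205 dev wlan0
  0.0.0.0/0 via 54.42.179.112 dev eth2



Longest prefix match for 11.217.50.130:
  /27 196.185.193.192: no
  /9 11.128.0.0: MATCH
  /27 137.4.97.96: no
  /14 103.60.0.0: no
  /0 0.0.0.0: MATCH
Selected: next-hop 105.213.19.197 via eth1 (matched /9)


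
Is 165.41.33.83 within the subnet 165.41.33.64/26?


Subnet network: 165.41.33.64
Test IP AND mask: 165.41.33.64
Yes, 165.41.33.83 is in 165.41.33.64/26


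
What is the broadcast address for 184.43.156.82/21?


Network: 184.43.152.0/21
Host bits = 11
Set all host bits to 1:
Broadcast: 184.43.159.255


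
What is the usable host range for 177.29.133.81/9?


Network: 177.0.0.0
Broadcast: 177.127.255.255
First usable = network + 1
Last usable = broadcast - 1
Range: 177.0.0.1 to 177.127.255.254


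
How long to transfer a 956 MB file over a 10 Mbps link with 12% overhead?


Effective throughput = 10 * (1 - 12/100) = 8.8 Mbps
File size in Mb = 956 * 8 = 7648 Mb
Time = 7648 / 8.8
Time = 869.0909 seconds


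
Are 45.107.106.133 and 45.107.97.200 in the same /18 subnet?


Mask: 255.255.192.0
45.107.106.133 AND mask = 45.107.64.0
45.107.97.200 AND mask = 45.107.64.0
Yes, same subnet (45.107.64.0)


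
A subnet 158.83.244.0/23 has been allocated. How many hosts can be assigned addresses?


Host bits = 32 - 23 = 9
Total addresses = 2^9 = 512
Usable = total - 2 (network and broadcast)
Usable hosts: 510


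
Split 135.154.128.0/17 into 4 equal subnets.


New prefix = 17 + 2 = 19
Each subnet has 8192 addresses
  135.154.128.0/19
  135.154.160.0/19
  135.154.192.0/19
  135.154.224.0/19
Subnets: 135.154.128.0/19, 135.154.160.0/19, 135.154.192.0/19, 135.154.224.0/19


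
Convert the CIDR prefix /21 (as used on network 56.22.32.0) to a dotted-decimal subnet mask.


/21 means 21 network bits, 11 host bits
Binary: 11111111111111111111100000000000
Mask: 255.255.248.0


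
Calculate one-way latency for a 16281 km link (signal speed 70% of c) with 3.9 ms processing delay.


Speed = 0.7 * 3e5 km/s = 210000 km/s
Propagation delay = 16281 / 210000 = 0.0775 s = 77.5286 ms
Processing delay = 3.9 ms
Total one-way latency = 81.4286 ms


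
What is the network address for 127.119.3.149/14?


IP:   01111111.01110111.00000011.10010101
Mask: 11111111.11111100.00000000.00000000
AND operation:
Net:  01111111.01110100.00000000.00000000
Network: 127.116.0.0/14


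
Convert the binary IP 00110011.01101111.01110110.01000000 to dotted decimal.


00110011 = 51
01101111 = 111
01110110 = 118
01000000 = 64
IP: 51.111.118.64


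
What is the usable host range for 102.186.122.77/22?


Network: 102.186.120.0
Broadcast: 102.186.123.255
First usable = network + 1
Last usable = broadcast - 1
Range: 102.186.120.1 to 102.186.123.254


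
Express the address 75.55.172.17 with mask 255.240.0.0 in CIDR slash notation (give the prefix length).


Binary: 11111111.11110000.00000000.00000000
Count leading 1s
Prefix: /12


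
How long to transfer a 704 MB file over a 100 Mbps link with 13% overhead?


Effective throughput = 100 * (1 - 13/100) = 87 Mbps
File size in Mb = 704 * 8 = 5632 Mb
Time = 5632 / 87
Time = 64.7356 seconds


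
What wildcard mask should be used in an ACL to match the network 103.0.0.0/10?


Subnet mask: 255.192.0.0
Wildcard = 255.255.255.255 - subnet mask
255 - 255 = 0
255 - 192 = 63
255 - 0 = 255
255 - 0 = 255
Wildcard: 0.63.255.255


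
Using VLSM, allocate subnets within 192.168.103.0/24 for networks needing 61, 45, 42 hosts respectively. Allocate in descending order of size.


61 hosts -> /26 (62 usable): 192.168.103.0/26
45 hosts -> /26 (62 usable): 192.168.103.64/26
42 hosts -> /26 (62 usable): 192.168.103.128/26
Allocation: 192.168.103.0/26 (61 hosts, 62 usable); 192.168.103.64/26 (45 hosts, 62 usable); 192.168.103.128/26 (42 hosts, 62 usable)


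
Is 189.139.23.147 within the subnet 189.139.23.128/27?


Subnet network: 189.139.23.128
Test IP AND mask: 189.139.23.128
Yes, 189.139.23.147 is in 189.139.23.128/27


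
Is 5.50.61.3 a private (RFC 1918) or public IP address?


RFC 1918 private ranges:
  10.0.0.0/8 (10.0.0.0 - 10.255.255.255)
  172.16.0.0/12 (172.16.0.0 - 172.31.255.255)
  192.168.0.0/16 (192.168.0.0 - 192.168.255.255)
Public (not in any RFC 1918 range)


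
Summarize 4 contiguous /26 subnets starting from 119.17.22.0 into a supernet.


Original prefix: /26
Number of subnets: 4 = 2^2
New prefix = 26 - 2 = 24
Supernet: 119.17.22.0/24


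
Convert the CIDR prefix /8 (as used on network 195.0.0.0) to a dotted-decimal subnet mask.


/8 means 8 network bits, 24 host bits
Binary: 11111111000000000000000000000000
Mask: 255.0.0.0


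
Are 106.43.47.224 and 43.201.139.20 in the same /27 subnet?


Mask: 255.255.255.224
106.43.47.224 AND mask = 106.43.47.224
43.201.139.20 AND mask = 43.201.139.0
No, different subnets (106.43.47.224 vs 43.201.139.0)


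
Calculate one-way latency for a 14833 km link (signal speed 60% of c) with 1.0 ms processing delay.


Speed = 0.6 * 3e5 km/s = 180000 km/s
Propagation delay = 14833 / 180000 = 0.0824 s = 82.4056 ms
Processing delay = 1.0 ms
Total one-way latency = 83.4056 ms


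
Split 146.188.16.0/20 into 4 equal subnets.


New prefix = 20 + 2 = 22
Each subnet has 1024 addresses
  146.188.16.0/22
  146.188.20.0/22
  146.188.24.0/22
  146.188.28.0/22
Subnets: 146.188.16.0/22, 146.188.20.0/22, 146.188.24.0/22, 146.188.28.0/22


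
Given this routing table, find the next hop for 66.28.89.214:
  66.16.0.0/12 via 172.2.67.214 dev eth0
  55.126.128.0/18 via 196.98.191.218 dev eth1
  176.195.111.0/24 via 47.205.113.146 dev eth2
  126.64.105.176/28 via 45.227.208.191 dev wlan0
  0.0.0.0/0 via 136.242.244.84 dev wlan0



Longest prefix match for 66.28.89.214:
  /12 66.16.0.0: MATCH
  /18 55.126.128.0: no
  /24 176.195.111.0: no
  /28 126.64.105.176: no
  /0 0.0.0.0: MATCH
Selected: next-hop 172.2.67.214 via eth0 (matched /12)


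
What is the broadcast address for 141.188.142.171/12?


Network: 141.176.0.0/12
Host bits = 20
Set all host bits to 1:
Broadcast: 141.191.255.255


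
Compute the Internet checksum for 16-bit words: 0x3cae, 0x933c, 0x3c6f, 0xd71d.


Sum all words (with carry folding):
+ 0x3cae = 0x3cae
+ 0x933c = 0xcfea
+ 0x3c6f = 0x0c5a
+ 0xd71d = 0xe377
One's complement: ~0xe377
Checksum = 0x1c88


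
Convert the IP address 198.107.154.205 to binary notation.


198 = 11000110
107 = 01101011
154 = 10011010
205 = 11001101
Binary: 11000110.01101011.10011010.11001101


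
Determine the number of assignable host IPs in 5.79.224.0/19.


Host bits = 32 - 19 = 13
Total addresses = 2^13 = 8192
Usable = total - 2 (network and broadcast)
Usable hosts: 8190


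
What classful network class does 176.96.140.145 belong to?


First octet: 176
Binary: 10110000
10xxxxxx -> Class B (128-191)
Class B, default mask 255.255.0.0 (/16)


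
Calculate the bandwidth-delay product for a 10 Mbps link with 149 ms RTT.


BDP = bandwidth * RTT
= 10 Mbps * 149 ms
= 10 * 1e6 * 149 / 1000 bits
= 1490000 bits
= 186250 bytes
= 181.8848 KB
BDP = 1490000 bits (186250 bytes)


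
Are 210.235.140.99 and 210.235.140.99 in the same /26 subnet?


Mask: 255.255.255.192
210.235.140.99 AND mask = 210.235.140.64
210.235.140.99 AND mask = 210.235.140.64
Yes, same subnet (210.235.140.64)


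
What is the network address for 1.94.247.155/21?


IP:   00000001.01011110.11110111.10011011
Mask: 11111111.11111111.11111000.00000000
AND operation:
Net:  00000001.01011110.11110000.00000000
Network: 1.94.240.0/21


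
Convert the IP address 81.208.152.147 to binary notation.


81 = 01010001
208 = 11010000
152 = 10011000
147 = 10010011
Binary: 01010001.11010000.10011000.10010011


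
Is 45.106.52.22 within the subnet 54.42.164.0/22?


Subnet network: 54.42.164.0
Test IP AND mask: 45.106.52.0
No, 45.106.52.22 is not in 54.42.164.0/22


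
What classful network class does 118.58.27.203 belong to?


First octet: 118
Binary: 01110110
0xxxxxxx -> Class A (1-126)
Class A, default mask 255.0.0.0 (/8)


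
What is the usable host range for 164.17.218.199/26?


Network: 164.17.218.192
Broadcast: 164.17.218.255
First usable = network + 1
Last usable = broadcast - 1
Range: 164.17.218.193 to 164.17.218.254


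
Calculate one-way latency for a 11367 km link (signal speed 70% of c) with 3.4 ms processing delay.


Speed = 0.7 * 3e5 km/s = 210000 km/s
Propagation delay = 11367 / 210000 = 0.0541 s = 54.1286 ms
Processing delay = 3.4 ms
Total one-way latency = 57.5286 ms


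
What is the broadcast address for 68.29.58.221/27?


Network: 68.29.58.192/27
Host bits = 5
Set all host bits to 1:
Broadcast: 68.29.58.223


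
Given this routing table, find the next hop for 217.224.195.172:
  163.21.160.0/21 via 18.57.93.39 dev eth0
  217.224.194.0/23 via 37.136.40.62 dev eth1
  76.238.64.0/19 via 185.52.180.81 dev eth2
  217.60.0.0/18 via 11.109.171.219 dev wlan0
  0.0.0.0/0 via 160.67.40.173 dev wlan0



Longest prefix match for 217.224.195.172:
  /21 163.21.160.0: no
  /23 217.224.194.0: MATCH
  /19 76.238.64.0: no
  /18 217.60.0.0: no
  /0 0.0.0.0: MATCH
Selected: next-hop 37.136.40.62 via eth1 (matched /23)


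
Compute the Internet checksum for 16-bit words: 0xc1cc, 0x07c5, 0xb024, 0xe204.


Sum all words (with carry folding):
+ 0xc1cc = 0xc1cc
+ 0x07c5 = 0xc991
+ 0xb024 = 0x79b6
+ 0xe204 = 0x5bbb
One's complement: ~0x5bbb
Checksum = 0xa444


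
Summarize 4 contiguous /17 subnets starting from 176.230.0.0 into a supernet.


Original prefix: /17
Number of subnets: 4 = 2^2
New prefix = 17 - 2 = 15
Supernet: 176.230.0.0/15


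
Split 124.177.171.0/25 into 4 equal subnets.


New prefix = 25 + 2 = 27
Each subnet has 32 addresses
  124.177.171.0/27
  124.177.171.32/27
  124.177.171.64/27
  124.177.171.96/27
Subnets: 124.177.171.0/27, 124.177.171.32/27, 124.177.171.64/27, 124.177.171.96/27


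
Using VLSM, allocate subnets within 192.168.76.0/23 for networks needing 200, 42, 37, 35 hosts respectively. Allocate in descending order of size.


200 hosts -> /24 (254 usable): 192.168.76.0/24
42 hosts -> /26 (62 usable): 192.168.77.0/26
37 hosts -> /26 (62 usable): 192.168.77.64/26
35 hosts -> /26 (62 usable): 192.168.77.128/26
Allocation: 192.168.76.0/24 (200 hosts, 254 usable); 192.168.77.0/26 (42 hosts, 62 usable); 192.168.77.64/26 (37 hosts, 62 usable); 192.168.77.128/26 (35 hosts, 62 usable)


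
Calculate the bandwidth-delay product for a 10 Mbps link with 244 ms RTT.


BDP = bandwidth * RTT
= 10 Mbps * 244 ms
= 10 * 1e6 * 244 / 1000 bits
= 2440000 bits
= 305000 bytes
= 297.8516 KB
BDP = 2440000 bits (305000 bytes)


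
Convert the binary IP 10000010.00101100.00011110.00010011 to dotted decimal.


10000010 = 130
00101100 = 44
00011110 = 30
00010011 = 19
IP: 130.44.30.19


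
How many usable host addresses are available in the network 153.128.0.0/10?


Host bits = 32 - 10 = 22
Total addresses = 2^22 = 4194304
Usable = total - 2 (network and broadcast)
Usable hosts: 4194302


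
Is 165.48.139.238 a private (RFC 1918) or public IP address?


RFC 1918 private ranges:
  10.0.0.0/8 (10.0.0.0 - 10.255.255.255)
  172.16.0.0/12 (172.16.0.0 - 172.31.255.255)
  192.168.0.0/16 (192.168.0.0 - 192.168.255.255)
Public (not in any RFC 1918 range)


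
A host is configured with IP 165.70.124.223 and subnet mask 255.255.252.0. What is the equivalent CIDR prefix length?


Binary: 11111111.11111111.11111100.00000000
Count leading 1s
Prefix: /22


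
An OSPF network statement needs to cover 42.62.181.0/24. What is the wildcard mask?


Subnet mask: 255.255.255.0
Wildcard = 255.255.255.255 - subnet mask
255 - 255 = 0
255 - 255 = 0
255 - 255 = 0
255 - 0 = 255
Wildcard: 0.0.0.255


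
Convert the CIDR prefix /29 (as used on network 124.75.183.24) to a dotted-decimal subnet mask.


/29 means 29 network bits, 3 host bits
Binary: 11111111111111111111111111111000
Mask: 255.255.255.248


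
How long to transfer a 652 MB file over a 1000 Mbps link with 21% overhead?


Effective throughput = 1000 * (1 - 21/100) = 790 Mbps
File size in Mb = 652 * 8 = 5216 Mb
Time = 5216 / 790
Time = 6.6025 seconds


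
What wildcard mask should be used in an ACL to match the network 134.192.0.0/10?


Subnet mask: 255.192.0.0
Wildcard = 255.255.255.255 - subnet mask
255 - 255 = 0
255 - 192 = 63
255 - 0 = 255
255 - 0 = 255
Wildcard: 0.63.255.255
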